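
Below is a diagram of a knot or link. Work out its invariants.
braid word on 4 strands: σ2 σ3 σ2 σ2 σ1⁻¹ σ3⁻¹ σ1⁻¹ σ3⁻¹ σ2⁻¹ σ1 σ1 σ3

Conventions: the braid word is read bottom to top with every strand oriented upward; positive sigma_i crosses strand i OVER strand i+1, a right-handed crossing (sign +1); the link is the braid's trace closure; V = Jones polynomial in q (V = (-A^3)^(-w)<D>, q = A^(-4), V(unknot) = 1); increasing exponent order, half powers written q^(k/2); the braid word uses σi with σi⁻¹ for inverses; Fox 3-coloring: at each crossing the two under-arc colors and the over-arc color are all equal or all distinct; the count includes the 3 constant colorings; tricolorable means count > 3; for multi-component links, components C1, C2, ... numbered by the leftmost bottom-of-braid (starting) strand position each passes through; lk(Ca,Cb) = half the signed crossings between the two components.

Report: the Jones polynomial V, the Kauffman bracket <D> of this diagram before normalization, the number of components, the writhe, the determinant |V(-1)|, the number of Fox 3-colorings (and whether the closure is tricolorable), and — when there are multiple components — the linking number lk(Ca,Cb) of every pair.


Jones polynomial: V(q) = -2q^(1/2) + q^(3/2) - 2q^(5/2) + q^(7/2) - q^(9/2) + q^(11/2)
<D> = A^-16 - A^-12 + A^-8 - 2A^-4 + 1 - 2A^4; writhe +2
components 2, writhe +2 (12 crossings)
linking number lk(C1,C2) = 0
3-colorings: 3 of 3^12, det 8 — not tricolorable
note: every pair of the 2 components has lk = 0


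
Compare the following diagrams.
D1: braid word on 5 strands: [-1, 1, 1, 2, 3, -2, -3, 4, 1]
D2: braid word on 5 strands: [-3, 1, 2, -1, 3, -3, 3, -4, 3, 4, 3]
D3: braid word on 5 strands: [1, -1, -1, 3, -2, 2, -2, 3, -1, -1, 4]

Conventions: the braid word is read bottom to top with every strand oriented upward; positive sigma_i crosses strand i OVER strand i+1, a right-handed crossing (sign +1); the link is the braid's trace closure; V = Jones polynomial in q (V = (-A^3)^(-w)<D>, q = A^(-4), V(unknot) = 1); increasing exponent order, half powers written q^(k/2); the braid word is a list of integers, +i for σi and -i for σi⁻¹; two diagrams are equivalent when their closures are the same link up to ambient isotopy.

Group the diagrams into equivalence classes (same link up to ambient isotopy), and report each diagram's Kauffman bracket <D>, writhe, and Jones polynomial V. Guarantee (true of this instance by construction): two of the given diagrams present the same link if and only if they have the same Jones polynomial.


classes: {D1} | {D2} | {D3}
V(D1) = -q^(1/2) - q^(5/2)  [9 crossings, <D> = A^-1 + A^7, w = +3]
D2 (bracket A^7 + A^11; 11 crossings at w = +3): V = -q^(-1/2) - q^(1/2)
V(D3) = q^(-7/2) - q^(-5/2) + q^(-3/2) - 2q^(-1/2) - q^(3/2)  (w -1, c 11, <D> = A^-9 + 2A^-1 - A^3 + A^7 - A^11)
insight: V(q) takes 3 values over 3 diagrams, fixing the grouping


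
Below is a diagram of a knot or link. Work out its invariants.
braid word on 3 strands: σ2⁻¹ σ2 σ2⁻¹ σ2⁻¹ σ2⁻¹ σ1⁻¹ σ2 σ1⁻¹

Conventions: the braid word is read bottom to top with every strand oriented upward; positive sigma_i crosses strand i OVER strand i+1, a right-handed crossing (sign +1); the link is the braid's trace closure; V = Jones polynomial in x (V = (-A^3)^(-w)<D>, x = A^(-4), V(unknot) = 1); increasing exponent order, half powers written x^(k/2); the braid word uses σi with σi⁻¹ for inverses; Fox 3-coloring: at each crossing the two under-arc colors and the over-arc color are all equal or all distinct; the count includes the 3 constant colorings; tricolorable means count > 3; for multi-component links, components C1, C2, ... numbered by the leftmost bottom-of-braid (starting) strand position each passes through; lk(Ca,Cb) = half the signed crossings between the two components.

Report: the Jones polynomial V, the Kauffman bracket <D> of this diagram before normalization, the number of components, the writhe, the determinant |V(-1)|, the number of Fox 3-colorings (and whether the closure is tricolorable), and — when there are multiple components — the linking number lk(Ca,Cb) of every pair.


V(x) = -x^-6 + x^-5 - x^-4 + 2x^-3 - x^-2 + x^-1
bracket: A^-8 - A^-4 + 2 - A^4 + A^8 - A^12, w = -4
1 component, writhe -4, over 8 crossings
det 7, colorings 3 of 3^8 — not tricolorable
observation: det 7 = |V(-1)|; not divisible by 3, so not tricolorable


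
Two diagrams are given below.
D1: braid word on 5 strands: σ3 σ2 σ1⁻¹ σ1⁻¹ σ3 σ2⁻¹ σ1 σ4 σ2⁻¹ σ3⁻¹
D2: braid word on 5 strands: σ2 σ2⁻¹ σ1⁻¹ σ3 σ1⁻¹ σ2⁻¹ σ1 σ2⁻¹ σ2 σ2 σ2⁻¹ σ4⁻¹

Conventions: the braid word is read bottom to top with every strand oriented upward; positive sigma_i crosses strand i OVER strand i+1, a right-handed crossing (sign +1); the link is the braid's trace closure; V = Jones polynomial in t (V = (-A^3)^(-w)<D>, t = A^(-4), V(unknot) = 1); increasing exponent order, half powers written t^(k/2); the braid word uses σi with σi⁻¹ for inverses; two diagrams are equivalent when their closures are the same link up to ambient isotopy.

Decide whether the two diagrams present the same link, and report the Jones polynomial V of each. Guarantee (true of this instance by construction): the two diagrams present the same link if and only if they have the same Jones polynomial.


equivalent: yes
D1 (bracket 1; 10 crossings at w = 0): V = 1
D2 (bracket A^-6; 12 crossings at w = -2): V = 1
key observation: Markov moves rewrite D1 (10 crossings) into D2 (12)


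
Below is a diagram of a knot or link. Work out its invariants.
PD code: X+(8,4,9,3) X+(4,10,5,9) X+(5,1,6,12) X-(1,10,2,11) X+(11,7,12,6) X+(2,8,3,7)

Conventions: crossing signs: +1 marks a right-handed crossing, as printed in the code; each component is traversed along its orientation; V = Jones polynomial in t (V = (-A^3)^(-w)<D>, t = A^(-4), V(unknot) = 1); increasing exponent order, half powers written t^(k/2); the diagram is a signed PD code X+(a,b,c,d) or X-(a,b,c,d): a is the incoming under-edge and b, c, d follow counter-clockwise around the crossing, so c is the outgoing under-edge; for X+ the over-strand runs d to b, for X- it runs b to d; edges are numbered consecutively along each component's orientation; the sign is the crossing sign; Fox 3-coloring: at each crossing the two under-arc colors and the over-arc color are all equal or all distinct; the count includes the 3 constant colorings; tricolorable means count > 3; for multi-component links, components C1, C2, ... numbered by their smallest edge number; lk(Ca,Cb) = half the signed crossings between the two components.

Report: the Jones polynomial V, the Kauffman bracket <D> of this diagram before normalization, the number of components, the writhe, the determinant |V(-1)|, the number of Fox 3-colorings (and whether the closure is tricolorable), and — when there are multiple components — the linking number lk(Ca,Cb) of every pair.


Jones polynomial: V(t) = t - t^2 + 2t^3 - t^4 + t^5 - t^6
<D> = -A^-12 + A^-8 - A^-4 + 2 - A^4 + A^8; writhe +4
components 1, writhe +4 (6 crossings)
3-colorings: 3 of 3^6, det 7 — not tricolorable
note: |V(-1)| = 7: so not tricolorable, since 3 does not divide 7


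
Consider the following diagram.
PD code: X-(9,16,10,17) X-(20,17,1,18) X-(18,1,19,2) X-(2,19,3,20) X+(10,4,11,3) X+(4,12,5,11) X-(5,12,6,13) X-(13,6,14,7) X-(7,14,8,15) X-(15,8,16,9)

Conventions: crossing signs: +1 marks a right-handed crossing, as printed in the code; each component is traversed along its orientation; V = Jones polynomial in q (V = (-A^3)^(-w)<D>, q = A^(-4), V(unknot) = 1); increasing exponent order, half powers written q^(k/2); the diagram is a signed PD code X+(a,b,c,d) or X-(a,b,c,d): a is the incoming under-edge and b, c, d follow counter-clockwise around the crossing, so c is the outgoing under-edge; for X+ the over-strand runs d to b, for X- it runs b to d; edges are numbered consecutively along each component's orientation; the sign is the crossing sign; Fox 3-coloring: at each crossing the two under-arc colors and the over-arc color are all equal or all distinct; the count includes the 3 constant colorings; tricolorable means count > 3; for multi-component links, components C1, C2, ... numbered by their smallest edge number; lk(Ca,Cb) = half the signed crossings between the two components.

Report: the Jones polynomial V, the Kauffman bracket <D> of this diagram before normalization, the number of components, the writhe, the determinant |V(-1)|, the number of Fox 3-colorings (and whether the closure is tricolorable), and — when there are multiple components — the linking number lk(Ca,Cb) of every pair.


V = q^-8 - 2q^-7 + q^-6 - 2q^-5 + 2q^-4 + q^-2
<D> = A^-10 + 2A^-2 - 2A^2 + A^6 - 2A^10 + A^14 (w = -6)
1 component over 10 crossings, w = -6
27 Fox colorings among 3^10, |V(-1)| = 9: tricolorable
why: V spans 6 powers of q: at least 6 crossings in any diagram


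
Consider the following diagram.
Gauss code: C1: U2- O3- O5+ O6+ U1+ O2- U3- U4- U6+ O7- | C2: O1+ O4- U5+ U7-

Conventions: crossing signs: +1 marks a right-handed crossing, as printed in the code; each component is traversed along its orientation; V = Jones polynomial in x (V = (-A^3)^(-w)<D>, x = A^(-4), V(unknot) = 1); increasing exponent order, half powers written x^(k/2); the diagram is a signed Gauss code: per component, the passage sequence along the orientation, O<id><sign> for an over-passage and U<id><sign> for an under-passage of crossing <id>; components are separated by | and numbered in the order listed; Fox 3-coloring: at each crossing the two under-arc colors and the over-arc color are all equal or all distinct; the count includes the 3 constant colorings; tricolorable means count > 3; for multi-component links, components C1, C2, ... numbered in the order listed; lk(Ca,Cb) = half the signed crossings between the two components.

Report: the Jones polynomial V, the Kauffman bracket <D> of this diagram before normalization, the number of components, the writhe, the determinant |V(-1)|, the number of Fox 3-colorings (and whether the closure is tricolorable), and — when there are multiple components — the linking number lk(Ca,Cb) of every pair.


V = x^(-7/2) - 2x^(-5/2) + x^(-3/2) - 2x^(-1/2) + x^(1/2) - x^(3/2)
<D> = A^-9 - A^-5 + 2A^-1 - A^3 + 2A^7 - A^11 (w = -1)
2 components over 7 crossings, w = -1
lk(C1,C2): 0
3 Fox colorings among 3^7, |V(-1)| = 8: not tricolorable
why: w = -1 (over 7 crossings) is diagram-only; (-A^3)^(1) removes it from V


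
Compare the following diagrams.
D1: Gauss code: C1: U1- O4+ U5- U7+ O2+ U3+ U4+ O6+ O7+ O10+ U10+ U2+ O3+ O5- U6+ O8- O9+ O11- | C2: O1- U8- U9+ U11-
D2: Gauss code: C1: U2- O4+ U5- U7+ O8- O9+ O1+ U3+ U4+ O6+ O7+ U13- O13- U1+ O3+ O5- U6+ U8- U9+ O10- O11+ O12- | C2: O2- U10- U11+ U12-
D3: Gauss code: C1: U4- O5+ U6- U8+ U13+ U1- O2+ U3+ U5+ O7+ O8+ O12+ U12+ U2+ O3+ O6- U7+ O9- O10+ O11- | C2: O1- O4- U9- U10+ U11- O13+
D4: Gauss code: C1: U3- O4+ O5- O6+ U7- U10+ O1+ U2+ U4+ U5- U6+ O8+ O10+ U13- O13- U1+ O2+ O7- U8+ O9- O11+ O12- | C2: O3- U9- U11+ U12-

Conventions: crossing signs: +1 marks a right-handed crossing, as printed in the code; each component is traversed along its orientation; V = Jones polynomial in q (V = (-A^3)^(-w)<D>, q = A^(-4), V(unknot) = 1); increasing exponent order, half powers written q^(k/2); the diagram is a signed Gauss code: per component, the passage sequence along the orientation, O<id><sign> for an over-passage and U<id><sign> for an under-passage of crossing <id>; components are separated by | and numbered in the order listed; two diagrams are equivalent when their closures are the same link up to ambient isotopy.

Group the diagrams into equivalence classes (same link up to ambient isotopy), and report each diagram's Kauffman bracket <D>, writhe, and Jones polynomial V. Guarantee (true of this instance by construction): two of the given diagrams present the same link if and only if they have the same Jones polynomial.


grouping into links: {D1, D2, D3, D4}
V(D1) = -q^(-3/2) + q^(-1/2) - 3q^(1/2) + 2q^(3/2) - 3q^(5/2) + 2q^(7/2) - q^(9/2) + q^(11/2)  (w +3, c 11, <D> = -A^-13 + A^-9 - 2A^-5 + 3A^-1 - 2A^3 + 3A^7 - A^11 + A^15)
V(D2) = -q^(-3/2) + q^(-1/2) - 3q^(1/2) + 2q^(3/2) - 3q^(5/2) + 2q^(7/2) - q^(9/2) + q^(11/2)  (w +1, c 13, <D> = -A^-19 + A^-15 - 2A^-11 + 3A^-7 - 2A^-3 + 3A - A^5 + A^9)
V(D3) = -q^(-3/2) + q^(-1/2) - 3q^(1/2) + 2q^(3/2) - 3q^(5/2) + 2q^(7/2) - q^(9/2) + q^(11/2)  [13 crossings, <D> = -A^-13 + A^-9 - 2A^-5 + 3A^-1 - 2A^3 + 3A^7 - A^11 + A^15, w = +3]
V(D4) = -q^(-3/2) + q^(-1/2) - 3q^(1/2) + 2q^(3/2) - 3q^(5/2) + 2q^(7/2) - q^(9/2) + q^(11/2)  [13 crossings, <D> = -A^-19 + A^-15 - 2A^-11 + 3A^-7 - 2A^-3 + 3A - A^5 + A^9, w = +1]
why: one V(q) for all 4 diagrams — one class (guaranteed)


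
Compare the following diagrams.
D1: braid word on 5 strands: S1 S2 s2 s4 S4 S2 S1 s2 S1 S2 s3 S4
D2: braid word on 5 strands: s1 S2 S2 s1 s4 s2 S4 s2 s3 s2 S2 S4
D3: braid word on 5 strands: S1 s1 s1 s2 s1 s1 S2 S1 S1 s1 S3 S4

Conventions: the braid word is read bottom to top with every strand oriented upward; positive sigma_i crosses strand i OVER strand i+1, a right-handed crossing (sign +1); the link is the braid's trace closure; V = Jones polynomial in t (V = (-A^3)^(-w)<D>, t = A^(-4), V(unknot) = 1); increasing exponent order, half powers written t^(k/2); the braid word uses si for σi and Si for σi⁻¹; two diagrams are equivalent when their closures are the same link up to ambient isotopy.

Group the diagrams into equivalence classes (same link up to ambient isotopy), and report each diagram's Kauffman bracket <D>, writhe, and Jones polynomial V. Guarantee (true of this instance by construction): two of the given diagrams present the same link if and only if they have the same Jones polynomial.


equivalence classes: {D1} | {D2} | {D3}
D1 (bracket A^-8 + 2 + A^8; 12 crossings at w = -4): V = t^-5 + 2t^-3 + t^-1
V(D2) = 2 + t^2 + t^4  [12 crossings, <D> = A^-10 + A^-2 + 2A^6, w = +2]
V(D3) = 1 + t + t^2 + t^3  (w 0, c 12, <D> = A^-12 + A^-8 + A^-4 + 1)
observation: V(t) takes 3 values over 3 diagrams, fixing the grouping


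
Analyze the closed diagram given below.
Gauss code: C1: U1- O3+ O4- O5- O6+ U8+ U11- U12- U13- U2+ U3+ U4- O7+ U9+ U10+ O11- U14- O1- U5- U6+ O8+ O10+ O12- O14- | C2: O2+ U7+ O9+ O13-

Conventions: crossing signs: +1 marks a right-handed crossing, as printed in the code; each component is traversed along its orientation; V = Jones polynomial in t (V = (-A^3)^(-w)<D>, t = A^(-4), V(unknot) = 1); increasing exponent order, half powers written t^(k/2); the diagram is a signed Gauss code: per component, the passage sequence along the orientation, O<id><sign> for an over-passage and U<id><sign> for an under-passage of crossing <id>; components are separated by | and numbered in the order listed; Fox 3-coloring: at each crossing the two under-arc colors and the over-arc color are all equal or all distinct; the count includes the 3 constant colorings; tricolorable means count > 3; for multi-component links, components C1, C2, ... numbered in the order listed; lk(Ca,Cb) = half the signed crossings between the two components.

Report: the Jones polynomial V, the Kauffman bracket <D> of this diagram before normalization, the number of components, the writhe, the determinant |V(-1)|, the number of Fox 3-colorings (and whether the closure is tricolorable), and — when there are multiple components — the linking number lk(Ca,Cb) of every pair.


Jones polynomial: V(t) = -t^(1/2) - t^(5/2)
<D> = -A^-10 - A^-2; writhe 0
components 2, writhe 0 (14 crossings)
linking number lk(C1,C2) = +1
3-colorings: 3 of 3^14, det 2 — not tricolorable
note: |V(-1)| = 2: so not tricolorable, since 3 does not divide 2


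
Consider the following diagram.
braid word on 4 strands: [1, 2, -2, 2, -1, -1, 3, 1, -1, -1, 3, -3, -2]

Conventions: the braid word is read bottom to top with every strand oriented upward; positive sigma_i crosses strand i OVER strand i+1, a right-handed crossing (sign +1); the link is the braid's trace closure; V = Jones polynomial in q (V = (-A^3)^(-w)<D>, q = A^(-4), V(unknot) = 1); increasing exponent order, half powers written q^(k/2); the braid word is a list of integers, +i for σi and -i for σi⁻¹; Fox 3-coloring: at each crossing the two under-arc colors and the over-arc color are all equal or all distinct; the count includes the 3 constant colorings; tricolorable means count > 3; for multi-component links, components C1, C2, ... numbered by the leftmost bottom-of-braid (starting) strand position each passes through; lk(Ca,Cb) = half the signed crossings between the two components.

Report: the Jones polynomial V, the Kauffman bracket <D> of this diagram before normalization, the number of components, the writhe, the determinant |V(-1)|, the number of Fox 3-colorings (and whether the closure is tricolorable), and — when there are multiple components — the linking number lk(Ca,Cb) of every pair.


V = -q^-4 + q^-3 + q^-1
<D> = -A - A^9 + A^13 (w = -1)
1 component over 13 crossings, w = -1
9 Fox colorings among 3^13, |V(-1)| = 3: tricolorable
why: w = -1 shifts under R1 moves; the (-A^3)^(1) factor cancels that in V


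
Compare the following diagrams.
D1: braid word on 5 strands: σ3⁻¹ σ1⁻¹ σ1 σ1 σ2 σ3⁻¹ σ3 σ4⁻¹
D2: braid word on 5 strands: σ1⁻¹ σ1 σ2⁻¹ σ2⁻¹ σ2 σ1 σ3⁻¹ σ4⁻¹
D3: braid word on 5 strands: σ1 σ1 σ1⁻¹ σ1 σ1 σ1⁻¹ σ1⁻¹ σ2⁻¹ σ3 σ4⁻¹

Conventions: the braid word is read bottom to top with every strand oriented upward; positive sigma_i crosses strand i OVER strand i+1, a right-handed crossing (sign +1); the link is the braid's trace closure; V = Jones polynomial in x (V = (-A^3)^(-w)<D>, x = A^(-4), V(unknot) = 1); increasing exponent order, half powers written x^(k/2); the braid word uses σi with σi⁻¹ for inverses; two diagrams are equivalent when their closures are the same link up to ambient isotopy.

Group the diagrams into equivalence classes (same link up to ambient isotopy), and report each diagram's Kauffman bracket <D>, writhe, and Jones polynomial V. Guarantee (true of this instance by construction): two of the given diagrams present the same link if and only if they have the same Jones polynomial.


equivalence classes: {D1, D2, D3}
D1 (bracket 1; 8 crossings at w = 0): V = 1
V(D2) = 1  [8 crossings, <D> = A^-6, w = -2]
V(D3) = 1  [10 crossings, <D> = 1, w = 0]
key observation: one V(x) for all 3 diagrams — one class (guaranteed)


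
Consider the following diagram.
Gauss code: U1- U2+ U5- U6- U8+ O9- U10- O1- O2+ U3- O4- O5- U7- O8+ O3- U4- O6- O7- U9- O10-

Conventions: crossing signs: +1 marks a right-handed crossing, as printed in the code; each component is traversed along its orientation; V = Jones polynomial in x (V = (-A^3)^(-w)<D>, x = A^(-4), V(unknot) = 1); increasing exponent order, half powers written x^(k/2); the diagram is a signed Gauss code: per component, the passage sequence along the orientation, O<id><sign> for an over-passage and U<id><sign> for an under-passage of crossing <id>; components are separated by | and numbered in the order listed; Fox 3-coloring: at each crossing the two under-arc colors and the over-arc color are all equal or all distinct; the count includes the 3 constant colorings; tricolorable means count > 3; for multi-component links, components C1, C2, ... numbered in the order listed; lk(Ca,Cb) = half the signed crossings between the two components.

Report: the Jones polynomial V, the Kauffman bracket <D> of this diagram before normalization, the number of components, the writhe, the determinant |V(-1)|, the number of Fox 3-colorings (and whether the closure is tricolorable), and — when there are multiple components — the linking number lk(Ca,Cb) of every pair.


Jones polynomial: V(x) = x^-8 - 2x^-7 + x^-6 - 2x^-5 + 2x^-4 + x^-2
<D> = A^-10 + 2A^-2 - 2A^2 + A^6 - 2A^10 + A^14; writhe -6
components 1, writhe -6 (10 crossings)
3-colorings: 27 of 3^10, det 9 — tricolorable
note: w = -6 shifts under R1 moves; the (-A^3)^(6) factor cancels that in V


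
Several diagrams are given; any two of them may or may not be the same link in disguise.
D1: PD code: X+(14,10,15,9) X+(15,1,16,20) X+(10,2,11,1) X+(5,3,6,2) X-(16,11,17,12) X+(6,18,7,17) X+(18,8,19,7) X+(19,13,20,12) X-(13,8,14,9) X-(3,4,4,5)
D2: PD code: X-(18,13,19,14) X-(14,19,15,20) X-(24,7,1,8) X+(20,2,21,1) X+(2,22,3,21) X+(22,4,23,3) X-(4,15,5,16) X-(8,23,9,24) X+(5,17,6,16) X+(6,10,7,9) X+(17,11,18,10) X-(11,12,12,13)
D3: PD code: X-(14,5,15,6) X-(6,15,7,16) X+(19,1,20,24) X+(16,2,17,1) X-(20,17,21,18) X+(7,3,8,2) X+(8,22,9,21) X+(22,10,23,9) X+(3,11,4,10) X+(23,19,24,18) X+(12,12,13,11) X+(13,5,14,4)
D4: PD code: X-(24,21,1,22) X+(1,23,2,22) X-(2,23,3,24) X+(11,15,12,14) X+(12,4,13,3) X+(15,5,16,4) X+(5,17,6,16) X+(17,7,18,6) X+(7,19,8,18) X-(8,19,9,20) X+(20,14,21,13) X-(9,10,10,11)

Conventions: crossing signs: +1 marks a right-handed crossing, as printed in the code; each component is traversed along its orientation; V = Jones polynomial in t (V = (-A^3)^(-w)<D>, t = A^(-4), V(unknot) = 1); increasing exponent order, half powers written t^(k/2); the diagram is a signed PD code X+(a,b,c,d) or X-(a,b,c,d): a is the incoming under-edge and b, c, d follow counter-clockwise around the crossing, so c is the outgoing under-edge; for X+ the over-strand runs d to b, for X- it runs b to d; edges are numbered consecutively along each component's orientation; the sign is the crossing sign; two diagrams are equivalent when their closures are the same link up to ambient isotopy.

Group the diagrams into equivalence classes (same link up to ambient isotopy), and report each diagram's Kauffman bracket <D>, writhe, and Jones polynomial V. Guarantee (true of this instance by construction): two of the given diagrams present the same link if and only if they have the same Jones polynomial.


equivalence classes: {D1, D3} | {D2} | {D4}
D1 (bracket -A^-12 + A^-8 - A^-4 + 2 - A^4 + A^8; 10 crossings at w = +4): V = t - t^2 + 2t^3 - t^4 + t^5 - t^6
V(D2) = t^-1 - 1 + 2t - 2t^2 + 2t^3 - 2t^4 + t^5  [12 crossings, <D> = A^-20 - 2A^-16 + 2A^-12 - 2A^-8 + 2A^-4 - 1 + A^4, w = 0]
V(D3) = t - t^2 + 2t^3 - t^4 + t^5 - t^6  (w +6, c 12, <D> = -A^-6 + A^-2 - A^2 + 2A^6 - A^10 + A^14)
D4 (bracket -A^-16 + A^-12 - A^-8 + A^-4 + A^4; 12 crossings at w = +4): V = t^2 + t^4 - t^5 + t^6 - t^7
observation: V(t) takes 3 values over 4 diagrams, fixing the grouping


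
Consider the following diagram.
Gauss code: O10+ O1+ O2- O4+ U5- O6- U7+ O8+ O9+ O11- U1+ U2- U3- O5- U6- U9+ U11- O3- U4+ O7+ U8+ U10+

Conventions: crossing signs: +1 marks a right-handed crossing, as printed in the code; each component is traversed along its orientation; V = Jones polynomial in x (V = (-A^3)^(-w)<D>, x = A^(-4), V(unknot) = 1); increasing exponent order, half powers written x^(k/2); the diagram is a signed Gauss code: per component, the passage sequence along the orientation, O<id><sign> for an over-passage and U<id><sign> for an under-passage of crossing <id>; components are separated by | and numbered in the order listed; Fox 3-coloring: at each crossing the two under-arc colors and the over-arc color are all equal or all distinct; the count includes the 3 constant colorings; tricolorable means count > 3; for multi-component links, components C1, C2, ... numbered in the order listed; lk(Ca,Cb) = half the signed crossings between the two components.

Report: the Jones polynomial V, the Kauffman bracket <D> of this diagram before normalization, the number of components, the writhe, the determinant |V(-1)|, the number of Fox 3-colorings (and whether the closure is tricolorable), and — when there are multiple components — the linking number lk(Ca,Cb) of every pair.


Jones polynomial: V(x) = -x^-3 + 2x^-2 - 2x^-1 + 3 - 2x + 2x^2 - x^3
<D> = A^-9 - 2A^-5 + 2A^-1 - 3A^3 + 2A^7 - 2A^11 + A^15; writhe +1
components 1, writhe +1 (11 crossings)
3-colorings: 3 of 3^11, det 13 — not tricolorable
note: |V(-1)| = 13: so not tricolorable, since 3 does not divide 13


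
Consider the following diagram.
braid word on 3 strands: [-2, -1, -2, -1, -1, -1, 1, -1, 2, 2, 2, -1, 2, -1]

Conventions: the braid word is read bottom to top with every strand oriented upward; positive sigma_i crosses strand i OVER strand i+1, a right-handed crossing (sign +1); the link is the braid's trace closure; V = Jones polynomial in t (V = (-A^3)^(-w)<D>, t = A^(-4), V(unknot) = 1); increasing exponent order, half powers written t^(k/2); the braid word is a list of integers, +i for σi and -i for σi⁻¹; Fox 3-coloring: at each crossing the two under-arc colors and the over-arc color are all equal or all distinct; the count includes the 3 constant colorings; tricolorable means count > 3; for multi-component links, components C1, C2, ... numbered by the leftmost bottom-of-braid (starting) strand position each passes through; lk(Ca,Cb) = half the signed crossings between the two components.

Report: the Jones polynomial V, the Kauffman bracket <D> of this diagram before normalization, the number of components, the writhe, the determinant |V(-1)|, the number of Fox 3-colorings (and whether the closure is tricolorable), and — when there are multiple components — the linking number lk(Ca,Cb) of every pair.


Jones polynomial: V(t) = -t^-8 + 2t^-7 - 4t^-6 + 5t^-5 - 5t^-4 + 6t^-3 - 4t^-2 + 3t^-1 - 1
<D> = -A^-12 + 3A^-8 - 4A^-4 + 6 - 5A^4 + 5A^8 - 4A^12 + 2A^16 - A^20; writhe -4
components 1, writhe -4 (14 crossings)
3-colorings: 3 of 3^14, det 31 — not tricolorable
note: |V(-1)| = 31: so not tricolorable, since 3 does not divide 31


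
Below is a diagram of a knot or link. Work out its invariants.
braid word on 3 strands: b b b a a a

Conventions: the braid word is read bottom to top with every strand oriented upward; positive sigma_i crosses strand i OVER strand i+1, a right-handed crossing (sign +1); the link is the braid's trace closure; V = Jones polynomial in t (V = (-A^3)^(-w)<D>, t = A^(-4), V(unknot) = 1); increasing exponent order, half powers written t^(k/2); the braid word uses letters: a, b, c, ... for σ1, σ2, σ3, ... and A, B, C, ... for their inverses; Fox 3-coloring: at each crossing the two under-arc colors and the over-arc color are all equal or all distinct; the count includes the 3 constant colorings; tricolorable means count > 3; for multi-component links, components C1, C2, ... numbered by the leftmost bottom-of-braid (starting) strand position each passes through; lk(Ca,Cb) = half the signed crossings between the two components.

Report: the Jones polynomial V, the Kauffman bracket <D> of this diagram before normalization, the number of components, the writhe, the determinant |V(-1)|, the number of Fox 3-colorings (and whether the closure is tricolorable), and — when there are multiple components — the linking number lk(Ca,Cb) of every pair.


V = t^2 + 2t^4 - 2t^5 + t^6 - 2t^7 + t^8
<D> = A^-14 - 2A^-10 + A^-6 - 2A^-2 + 2A^2 + A^10 (w = +6)
1 component over 6 crossings, w = +6
27 Fox colorings among 3^6, |V(-1)| = 9: tricolorable
why: w = +6 (over 6 crossings) is diagram-only; (-A^3)^(-6) removes it from V


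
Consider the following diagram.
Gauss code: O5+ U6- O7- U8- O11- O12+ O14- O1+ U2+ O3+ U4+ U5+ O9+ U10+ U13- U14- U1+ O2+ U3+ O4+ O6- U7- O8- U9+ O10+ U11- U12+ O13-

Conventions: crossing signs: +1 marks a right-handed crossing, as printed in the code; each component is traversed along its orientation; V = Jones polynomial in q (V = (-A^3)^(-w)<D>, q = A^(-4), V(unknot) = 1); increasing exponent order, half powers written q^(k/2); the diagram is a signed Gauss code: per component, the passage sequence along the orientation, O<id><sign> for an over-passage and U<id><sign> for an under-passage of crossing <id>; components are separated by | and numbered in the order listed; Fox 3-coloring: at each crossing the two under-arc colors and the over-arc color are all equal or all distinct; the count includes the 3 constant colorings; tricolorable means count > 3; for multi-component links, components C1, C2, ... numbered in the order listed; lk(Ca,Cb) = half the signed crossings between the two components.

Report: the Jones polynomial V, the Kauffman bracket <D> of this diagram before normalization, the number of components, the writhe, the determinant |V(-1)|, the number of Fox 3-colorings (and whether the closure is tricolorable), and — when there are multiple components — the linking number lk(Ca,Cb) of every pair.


V(q) = -q^-1 + 2 - q + 2q^2 - q^3 + q^4 - q^5
bracket: -A^-14 + A^-10 - A^-6 + 2A^-2 - A^2 + 2A^6 - A^10, w = +2
1 component, writhe +2, over 14 crossings
det 9, colorings 9 of 3^14 — tricolorable
observation: |V(-1)| = 9: so tricolorable, since 3 divides 9


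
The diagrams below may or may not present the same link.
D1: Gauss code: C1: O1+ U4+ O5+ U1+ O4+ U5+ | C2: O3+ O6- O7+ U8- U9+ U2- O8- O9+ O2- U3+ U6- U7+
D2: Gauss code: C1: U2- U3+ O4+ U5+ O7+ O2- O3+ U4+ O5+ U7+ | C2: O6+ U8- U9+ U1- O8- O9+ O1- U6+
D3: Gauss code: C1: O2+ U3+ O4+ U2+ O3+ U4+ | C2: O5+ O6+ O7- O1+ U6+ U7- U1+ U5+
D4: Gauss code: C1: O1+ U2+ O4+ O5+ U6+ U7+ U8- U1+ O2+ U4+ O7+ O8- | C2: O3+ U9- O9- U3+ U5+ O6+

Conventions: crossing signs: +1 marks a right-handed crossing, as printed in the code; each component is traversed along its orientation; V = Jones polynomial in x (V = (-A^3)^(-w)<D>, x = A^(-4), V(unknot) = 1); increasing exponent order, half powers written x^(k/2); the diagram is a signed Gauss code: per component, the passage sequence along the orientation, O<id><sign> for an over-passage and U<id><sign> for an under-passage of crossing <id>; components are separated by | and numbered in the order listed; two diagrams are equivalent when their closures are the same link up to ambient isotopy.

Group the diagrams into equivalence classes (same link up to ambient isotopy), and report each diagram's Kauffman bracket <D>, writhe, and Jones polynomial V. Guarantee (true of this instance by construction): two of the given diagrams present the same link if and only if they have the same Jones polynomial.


grouping into links: {D1, D2, D3} | {D4}
V(D1) = -x^(1/2) - x^(3/2) - x^(5/2) + x^(9/2)  (w +3, c 9, <D> = -A^-9 + A^-1 + A^3 + A^7)
V(D2) = -x^(1/2) - x^(3/2) - x^(5/2) + x^(9/2)  [9 crossings, <D> = -A^-9 + A^-1 + A^3 + A^7, w = +3]
D3 (bracket -A^-3 + A^5 + A^9 + A^13; 7 crossings at w = +5): V = -x^(1/2) - x^(3/2) - x^(5/2) + x^(9/2)
V(D4) = -x^(3/2) - 2x^(7/2) + x^(9/2) - x^(11/2) + x^(13/2)  (w +5, c 9, <D> = -A^-11 + A^-7 - A^-3 + 2A + A^9)
why: 2 values of V(x) split the 4 diagrams


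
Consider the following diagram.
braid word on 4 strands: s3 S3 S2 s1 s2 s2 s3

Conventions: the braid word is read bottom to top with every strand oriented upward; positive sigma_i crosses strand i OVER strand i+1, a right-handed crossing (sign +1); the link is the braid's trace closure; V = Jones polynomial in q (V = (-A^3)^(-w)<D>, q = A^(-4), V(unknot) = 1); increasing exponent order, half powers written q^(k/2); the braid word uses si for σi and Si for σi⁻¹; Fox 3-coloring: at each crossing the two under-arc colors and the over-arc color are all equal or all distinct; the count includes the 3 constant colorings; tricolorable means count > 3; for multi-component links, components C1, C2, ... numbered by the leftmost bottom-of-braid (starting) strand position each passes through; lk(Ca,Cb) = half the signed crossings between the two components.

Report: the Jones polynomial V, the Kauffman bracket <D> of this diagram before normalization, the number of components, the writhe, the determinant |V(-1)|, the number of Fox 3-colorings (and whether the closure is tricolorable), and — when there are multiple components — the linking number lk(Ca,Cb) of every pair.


V(q) = 1
bracket: -A^9, w = +3
1 component, writhe +3, over 7 crossings
det 1, colorings 3 of 3^7 — not tricolorable
observation: inverse pairs cancel, leaving σ2⁻¹ σ1 σ2 σ2 σ3


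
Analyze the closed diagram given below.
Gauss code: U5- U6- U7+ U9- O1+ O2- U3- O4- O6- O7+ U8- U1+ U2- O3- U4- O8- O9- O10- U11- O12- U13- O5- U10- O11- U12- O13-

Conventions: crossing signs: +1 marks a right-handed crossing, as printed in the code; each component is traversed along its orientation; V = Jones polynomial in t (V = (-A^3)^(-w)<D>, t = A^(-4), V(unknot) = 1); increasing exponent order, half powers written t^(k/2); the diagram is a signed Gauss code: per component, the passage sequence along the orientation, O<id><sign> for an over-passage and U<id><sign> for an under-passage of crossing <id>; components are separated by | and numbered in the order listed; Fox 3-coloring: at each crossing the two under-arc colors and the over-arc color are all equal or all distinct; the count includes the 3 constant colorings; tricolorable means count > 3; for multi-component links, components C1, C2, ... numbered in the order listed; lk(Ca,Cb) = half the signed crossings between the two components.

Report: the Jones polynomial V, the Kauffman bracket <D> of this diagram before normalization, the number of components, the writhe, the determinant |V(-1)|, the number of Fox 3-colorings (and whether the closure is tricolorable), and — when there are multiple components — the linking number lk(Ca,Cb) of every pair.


V(t) = t^-11 - 2t^-10 + 2t^-9 - 3t^-8 + 2t^-7 - 2t^-6 + 2t^-5 + t^-3
bracket: -A^-15 - 2A^-7 + 2A^-3 - 2A + 3A^5 - 2A^9 + 2A^13 - A^17, w = -9
1 component, writhe -9, over 13 crossings
det 15, colorings 9 of 3^13 — tricolorable
observation: |V(-1)| = 15: so tricolorable, since 3 divides 15


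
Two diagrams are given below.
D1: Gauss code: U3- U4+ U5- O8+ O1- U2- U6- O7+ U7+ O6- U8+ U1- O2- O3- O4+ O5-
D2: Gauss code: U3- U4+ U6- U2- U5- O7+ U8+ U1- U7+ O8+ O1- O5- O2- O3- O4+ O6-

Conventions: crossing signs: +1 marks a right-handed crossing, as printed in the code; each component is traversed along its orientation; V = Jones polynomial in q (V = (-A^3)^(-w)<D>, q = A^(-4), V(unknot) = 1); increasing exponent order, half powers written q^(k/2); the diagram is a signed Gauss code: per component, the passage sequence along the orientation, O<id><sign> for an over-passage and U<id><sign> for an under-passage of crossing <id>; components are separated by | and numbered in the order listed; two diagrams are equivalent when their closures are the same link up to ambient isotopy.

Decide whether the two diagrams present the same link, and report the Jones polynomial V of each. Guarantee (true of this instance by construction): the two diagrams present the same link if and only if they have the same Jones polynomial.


equivalent: yes
V(D1) = 1  (w -2, c 8, <D> = A^-6)
D2 (bracket A^-6; 8 crossings at w = -2): V = 1
why: all 2 diagrams share one V(q), hence one class


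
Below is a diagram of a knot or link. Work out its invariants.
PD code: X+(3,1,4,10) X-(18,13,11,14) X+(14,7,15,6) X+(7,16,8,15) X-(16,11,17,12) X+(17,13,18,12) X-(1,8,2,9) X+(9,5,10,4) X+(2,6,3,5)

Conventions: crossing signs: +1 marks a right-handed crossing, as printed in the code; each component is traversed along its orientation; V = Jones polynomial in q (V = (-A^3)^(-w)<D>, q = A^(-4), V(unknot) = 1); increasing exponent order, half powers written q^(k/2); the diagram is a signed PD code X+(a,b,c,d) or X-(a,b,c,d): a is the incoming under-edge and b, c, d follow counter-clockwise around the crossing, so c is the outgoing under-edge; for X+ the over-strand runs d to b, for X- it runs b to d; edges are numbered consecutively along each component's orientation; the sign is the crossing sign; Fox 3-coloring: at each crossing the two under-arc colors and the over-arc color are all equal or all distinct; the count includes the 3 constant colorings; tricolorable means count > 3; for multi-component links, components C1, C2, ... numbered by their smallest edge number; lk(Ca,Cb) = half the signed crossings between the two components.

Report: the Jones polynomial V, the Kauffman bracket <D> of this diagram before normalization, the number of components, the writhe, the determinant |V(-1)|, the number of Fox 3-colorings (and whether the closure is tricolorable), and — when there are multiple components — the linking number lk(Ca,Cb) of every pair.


V(q) = -q^(1/2) - q^(5/2)
bracket: A^-1 + A^7, w = +3
2 components, writhe +3, over 9 crossings
lk(C1,C2) = +1
det 2, colorings 3 of 3^9 — not tricolorable
observation: |V(-1)| = 2: so not tricolorable, since 3 does not divide 2


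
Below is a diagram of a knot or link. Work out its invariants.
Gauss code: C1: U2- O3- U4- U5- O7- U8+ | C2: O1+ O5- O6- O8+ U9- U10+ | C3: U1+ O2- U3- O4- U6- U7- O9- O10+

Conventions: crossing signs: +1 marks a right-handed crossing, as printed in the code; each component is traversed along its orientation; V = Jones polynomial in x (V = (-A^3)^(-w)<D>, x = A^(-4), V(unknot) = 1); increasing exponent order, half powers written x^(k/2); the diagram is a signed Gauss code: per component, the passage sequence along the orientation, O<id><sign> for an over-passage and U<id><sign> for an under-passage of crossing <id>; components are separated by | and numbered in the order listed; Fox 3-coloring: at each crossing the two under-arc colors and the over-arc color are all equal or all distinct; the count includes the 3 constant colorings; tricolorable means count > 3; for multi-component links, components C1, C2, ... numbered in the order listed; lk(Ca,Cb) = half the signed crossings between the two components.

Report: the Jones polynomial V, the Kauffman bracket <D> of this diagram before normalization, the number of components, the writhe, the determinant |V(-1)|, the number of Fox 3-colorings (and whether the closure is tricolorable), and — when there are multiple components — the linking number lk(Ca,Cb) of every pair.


Jones polynomial: V(x) = x^-6 + x^-3 + x^-2 + x^-1
<D> = A^-8 + A^-4 + 1 + A^12; writhe -4
components 3, writhe -4 (10 crossings)
linking number lk(C1,C2) = 0
lk(C1,C3): -2
lk(C2,C3) = 0
3-colorings: 9 of 3^10, det 0 — tricolorable
note: span 5 respects span(V) <= c + mu - 1 = 12 for this 3-component diagram


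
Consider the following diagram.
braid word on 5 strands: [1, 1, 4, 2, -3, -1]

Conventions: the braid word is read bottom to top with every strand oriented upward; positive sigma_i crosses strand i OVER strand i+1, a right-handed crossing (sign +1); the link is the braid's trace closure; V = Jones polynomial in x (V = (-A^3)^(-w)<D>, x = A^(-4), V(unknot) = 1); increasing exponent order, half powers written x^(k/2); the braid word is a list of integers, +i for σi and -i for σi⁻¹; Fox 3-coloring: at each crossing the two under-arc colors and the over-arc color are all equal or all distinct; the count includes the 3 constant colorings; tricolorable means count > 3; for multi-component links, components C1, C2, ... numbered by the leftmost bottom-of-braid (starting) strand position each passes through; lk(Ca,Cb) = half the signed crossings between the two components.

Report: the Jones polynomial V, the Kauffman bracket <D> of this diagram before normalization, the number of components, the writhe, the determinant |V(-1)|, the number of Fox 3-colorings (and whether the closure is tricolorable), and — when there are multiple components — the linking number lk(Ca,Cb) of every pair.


V = 1
<D> = A^6 (w = +2)
1 component over 6 crossings, w = +2
3 Fox colorings among 3^6, |V(-1)| = 1: not tricolorable
why: w = +2 (over 6 crossings) is diagram-only; (-A^3)^(-2) removes it from V


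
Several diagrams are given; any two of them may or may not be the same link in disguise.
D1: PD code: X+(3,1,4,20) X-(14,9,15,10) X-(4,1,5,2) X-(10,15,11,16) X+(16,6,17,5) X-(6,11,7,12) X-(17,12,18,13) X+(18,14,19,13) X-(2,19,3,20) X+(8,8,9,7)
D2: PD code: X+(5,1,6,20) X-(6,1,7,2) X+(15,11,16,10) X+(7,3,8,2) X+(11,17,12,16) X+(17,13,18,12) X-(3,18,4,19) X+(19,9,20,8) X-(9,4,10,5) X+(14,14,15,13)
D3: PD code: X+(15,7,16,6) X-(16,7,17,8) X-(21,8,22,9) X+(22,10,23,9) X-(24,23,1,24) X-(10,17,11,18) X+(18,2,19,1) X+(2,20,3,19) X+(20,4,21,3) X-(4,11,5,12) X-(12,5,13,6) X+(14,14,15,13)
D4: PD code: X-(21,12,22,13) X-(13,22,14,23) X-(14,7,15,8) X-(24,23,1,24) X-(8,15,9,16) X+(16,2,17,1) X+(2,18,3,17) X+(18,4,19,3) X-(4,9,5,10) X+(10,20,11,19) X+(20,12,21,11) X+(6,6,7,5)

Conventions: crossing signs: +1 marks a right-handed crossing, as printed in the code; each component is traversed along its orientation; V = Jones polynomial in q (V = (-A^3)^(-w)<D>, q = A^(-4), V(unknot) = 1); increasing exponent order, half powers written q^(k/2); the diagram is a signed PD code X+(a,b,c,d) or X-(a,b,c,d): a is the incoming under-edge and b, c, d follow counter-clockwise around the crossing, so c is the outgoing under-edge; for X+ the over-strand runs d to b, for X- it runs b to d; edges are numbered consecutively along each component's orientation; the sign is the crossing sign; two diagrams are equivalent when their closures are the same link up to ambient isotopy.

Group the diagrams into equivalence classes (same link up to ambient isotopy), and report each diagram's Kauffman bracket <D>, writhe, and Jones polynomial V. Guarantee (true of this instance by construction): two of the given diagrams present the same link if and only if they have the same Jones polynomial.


classes: {D1} | {D2} | {D3, D4}
V(D1) = -q^-4 + q^-3 + q^-1  [10 crossings, <D> = A^-2 + A^6 - A^10, w = -2]
V(D2) = q^-1 - 1 + 2q - 3q^2 + 3q^3 - 2q^4 + 2q^5 - q^6  [10 crossings, <D> = -A^-12 + 2A^-8 - 2A^-4 + 3 - 3A^4 + 2A^8 - A^12 + A^16, w = +4]
V(D3) = -q^-3 + q^-2 - q^-1 + 3 - q + q^2 - q^3  [12 crossings, <D> = -A^-12 + A^-8 - A^-4 + 3 - A^4 + A^8 - A^12, w = 0]
V(D4) = -q^-3 + q^-2 - q^-1 + 3 - q + q^2 - q^3  (w 0, c 12, <D> = -A^-12 + A^-8 - A^-4 + 3 - A^4 + A^8 - A^12)
note: V(q) takes 3 values over 4 diagrams, fixing the grouping
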